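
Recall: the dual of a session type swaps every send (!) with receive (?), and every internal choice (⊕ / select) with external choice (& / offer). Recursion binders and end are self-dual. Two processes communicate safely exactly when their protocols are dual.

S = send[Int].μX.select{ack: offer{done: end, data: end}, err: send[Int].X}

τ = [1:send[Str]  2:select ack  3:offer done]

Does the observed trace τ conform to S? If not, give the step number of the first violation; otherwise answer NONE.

[1] got send[Str], protocol expects send[Int]  ✗

1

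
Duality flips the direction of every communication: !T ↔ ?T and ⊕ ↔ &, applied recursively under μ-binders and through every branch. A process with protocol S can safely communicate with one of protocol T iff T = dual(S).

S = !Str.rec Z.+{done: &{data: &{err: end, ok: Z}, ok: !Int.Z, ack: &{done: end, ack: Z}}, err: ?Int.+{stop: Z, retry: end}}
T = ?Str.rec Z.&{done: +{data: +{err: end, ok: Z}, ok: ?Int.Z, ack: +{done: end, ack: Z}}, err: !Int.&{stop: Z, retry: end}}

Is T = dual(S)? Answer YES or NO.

YES

!Str ‖ ?Str  match
  rec Z ‖ rec Z  match (binder kept)
    +{done,err} ‖ &{done,err}  match same labels
      case done:
        &{data,ok,ack} ‖ +{data,ok,ack}  match same labels
          case data:
            &{err,ok} ‖ +{err,ok}  match same labels
              case err:
                end ‖ end  match
              case ok:
                Z ‖ Z  match
          case ok:
            !Int ‖ ?Int  match
              Z ‖ Z  match
          case ack:
            &{done,ack} ‖ +{done,ack}  match same labels
              case done:
                end ‖ end  match
              case ack:
                Z ‖ Z  match
      case err:
        ?Int ‖ !Int  match
          +{stop,retry} ‖ &{stop,retry}  match same labels
            case stop:
              Z ‖ Z  match
            case retry:
              end ‖ end  match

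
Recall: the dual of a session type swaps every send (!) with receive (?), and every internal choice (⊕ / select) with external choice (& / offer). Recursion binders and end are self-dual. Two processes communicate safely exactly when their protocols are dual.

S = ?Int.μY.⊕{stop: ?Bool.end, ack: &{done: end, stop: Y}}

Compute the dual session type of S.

!Int.μY.&{stop: !Bool.end, ack: ⊕{done: end, stop: Y}}

?Int = !Int
  μY = μY  (rec unchanged)
    ⊕{stop,ack} = &{stop,ack}  (internal→external)
      case stop:
        ?Bool = !Bool
          end self-dual
      case ack:
        &{done,stop} = ⊕{done,stop}  (offer→select)
          case done:
            end self-dual
          case stop:
            Y self-dual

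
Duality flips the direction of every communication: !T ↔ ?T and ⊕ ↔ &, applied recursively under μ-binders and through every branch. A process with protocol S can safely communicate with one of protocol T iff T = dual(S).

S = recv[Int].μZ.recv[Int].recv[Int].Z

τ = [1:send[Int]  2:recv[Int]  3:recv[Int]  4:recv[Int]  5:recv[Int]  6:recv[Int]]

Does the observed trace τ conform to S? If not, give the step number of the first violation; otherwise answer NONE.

[1] got send[Int], protocol expects recv[Int]  ✗

1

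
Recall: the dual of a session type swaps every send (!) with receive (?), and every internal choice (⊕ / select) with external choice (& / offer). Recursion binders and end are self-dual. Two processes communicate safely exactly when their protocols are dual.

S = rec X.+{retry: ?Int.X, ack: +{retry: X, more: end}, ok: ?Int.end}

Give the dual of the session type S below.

rec X = rec X  (rec unchanged)
  +{retry,ack,ok} = &{retry,ack,ok}  (select→offer)
    case retry:
      ?Int = !Int
        dual(X) = X
    case ack:
      +{retry,more} = &{retry,more}  (select→offer)
        case retry:
          dual(X) = X
        case more:
          dual(end) = end
    case ok:
      ?Int = !Int
        dual(end) = end

rec X.&{retry: !Int.X, ack: &{retry: X, more: end}, ok: !Int.end}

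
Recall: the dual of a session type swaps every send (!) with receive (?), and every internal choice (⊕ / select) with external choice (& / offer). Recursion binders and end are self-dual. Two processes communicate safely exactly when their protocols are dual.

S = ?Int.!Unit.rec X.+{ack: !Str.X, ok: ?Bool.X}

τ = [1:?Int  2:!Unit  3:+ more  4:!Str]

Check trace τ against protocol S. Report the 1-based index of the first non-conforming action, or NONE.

step 1: ?Int  match  residual = !Unit.rec X.…
step 2: !Unit  match  residual = rec X.…
step 3: got + more, protocol expects + ack or + ok  ✗

3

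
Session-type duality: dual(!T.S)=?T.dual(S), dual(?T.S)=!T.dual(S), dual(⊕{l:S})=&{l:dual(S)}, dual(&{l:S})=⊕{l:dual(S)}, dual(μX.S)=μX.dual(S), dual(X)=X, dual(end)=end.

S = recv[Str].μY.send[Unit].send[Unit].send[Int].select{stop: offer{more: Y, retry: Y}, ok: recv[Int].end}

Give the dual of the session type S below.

send[Str].μY.recv[Unit].recv[Unit].recv[Int].offer{stop: select{more: Y, retry: Y}, ok: send[Int].end}

recv[Str] → send[Str]
  μY → μY  (μ self-dual)
    send[Unit] → recv[Unit]
      send[Unit] → recv[Unit]
        send[Int] → recv[Int]
          select{stop,ok} → offer{stop,ok}  (select→offer)
            case stop:
              offer{more,retry} → select{more,retry}  (offer→select)
                case more:
                  dual(Y) = Y
                case retry:
                  dual(Y) = Y
            case ok:
              recv[Int] → send[Int]
                dual(end) = end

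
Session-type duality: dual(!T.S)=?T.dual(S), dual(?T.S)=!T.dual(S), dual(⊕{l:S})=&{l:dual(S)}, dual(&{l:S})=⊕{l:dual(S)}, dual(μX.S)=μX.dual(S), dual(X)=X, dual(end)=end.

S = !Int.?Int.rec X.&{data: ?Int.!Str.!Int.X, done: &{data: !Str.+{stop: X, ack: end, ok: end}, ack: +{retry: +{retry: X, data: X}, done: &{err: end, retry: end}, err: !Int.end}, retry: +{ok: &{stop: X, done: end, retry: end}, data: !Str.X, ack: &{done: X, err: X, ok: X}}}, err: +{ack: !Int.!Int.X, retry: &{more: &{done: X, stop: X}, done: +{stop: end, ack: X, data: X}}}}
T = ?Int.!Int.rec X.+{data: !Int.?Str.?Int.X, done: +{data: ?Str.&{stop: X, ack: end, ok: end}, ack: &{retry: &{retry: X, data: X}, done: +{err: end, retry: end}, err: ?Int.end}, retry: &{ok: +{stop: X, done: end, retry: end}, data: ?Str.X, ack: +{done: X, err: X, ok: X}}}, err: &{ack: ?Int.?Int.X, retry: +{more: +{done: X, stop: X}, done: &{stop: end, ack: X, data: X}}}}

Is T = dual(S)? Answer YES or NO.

!Int vs ?Int  ✓
  ?Int vs !Int  ✓
    rec X vs rec X  ✓ (rec unchanged)
      &{data,done,err} vs +{data,done,err}  ✓ label sets agree
        [data]
          ?Int vs !Int  ✓
            !Str vs ?Str  ✓
              !Int vs ?Int  ✓
                X vs X  ✓
        [done]
          &{data,ack,retry} vs +{data,ack,retry}  ✓ label sets agree
            [data]
              !Str vs ?Str  ✓
                +{stop,ack,ok} vs &{stop,ack,ok}  ✓ label sets agree
                  [stop]
                    X vs X  ✓
                  [ack]
                    end vs end  ✓
                  [ok]
                    end vs end  ✓
            [ack]
              +{retry,done,err} vs &{retry,done,err}  ✓ label sets agree
                [retry]
                  +{retry,data} vs &{retry,data}  ✓ label sets agree
                    [retry]
                      X vs X  ✓
                    [data]
                      X vs X  ✓
                [done]
                  &{err,retry} vs +{err,retry}  ✓ label sets agree
                    [err]
                      end vs end  ✓
                    [retry]
                      end vs end  ✓
                [err]
                  !Int vs ?Int  ✓
                    end vs end  ✓
            [retry]
              +{ok,data,ack} vs &{ok,data,ack}  ✓ label sets agree
                [ok]
                  &{stop,done,retry} vs +{stop,done,retry}  ✓ label sets agree
                    [stop]
                      X vs X  ✓
                    [done]
                      end vs end  ✓
                    [retry]
                      end vs end  ✓
                [data]
                  !Str vs ?Str  ✓
                    X vs X  ✓
                [ack]
                  &{done,err,ok} vs +{done,err,ok}  ✓ label sets agree
                    [done]
                      X vs X  ✓
                    [err]
                      X vs X  ✓
                    [ok]
                      X vs X  ✓
        [err]
          +{ack,retry} vs &{ack,retry}  ✓ label sets agree
            [ack]
              !Int vs ?Int  ✓
                !Int vs ?Int  ✓
                  X vs X  ✓
            [retry]
              &{more,done} vs +{more,done}  ✓ label sets agree
                [more]
                  &{done,stop} vs +{done,stop}  ✓ label sets agree
                    [done]
                      X vs X  ✓
                    [stop]
                      X vs X  ✓
                [done]
                  +{stop,ack,data} vs &{stop,ack,data}  ✓ label sets agree
                    [stop]
                      end vs end  ✓
                    [ack]
                      X vs X  ✓
                    [data]
                      X vs X  ✓

YES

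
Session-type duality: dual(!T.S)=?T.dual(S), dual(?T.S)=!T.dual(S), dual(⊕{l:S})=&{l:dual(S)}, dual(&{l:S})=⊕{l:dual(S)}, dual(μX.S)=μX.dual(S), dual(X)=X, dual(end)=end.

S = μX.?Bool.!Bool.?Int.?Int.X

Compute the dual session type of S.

μX → μX  (rec unchanged)
  ?Bool → !Bool
    !Bool → ?Bool
      ?Int → !Int
        ?Int → !Int
          X self-dual

μX.!Bool.?Bool.!Int.!Int.X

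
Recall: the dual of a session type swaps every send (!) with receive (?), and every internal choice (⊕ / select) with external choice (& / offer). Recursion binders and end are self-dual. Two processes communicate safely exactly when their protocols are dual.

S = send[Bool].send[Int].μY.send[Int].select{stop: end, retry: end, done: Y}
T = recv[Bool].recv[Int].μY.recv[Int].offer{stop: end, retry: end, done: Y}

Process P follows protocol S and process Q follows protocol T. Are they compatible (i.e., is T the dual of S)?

send[Bool] vs recv[Bool]  ✓
  send[Int] vs recv[Int]  ✓
    μY vs μY  ✓ (binder kept)
      send[Int] vs recv[Int]  ✓
        select{stop,retry,done} vs offer{stop,retry,done}  ✓ labels match
          case stop:
            end vs end  ✓
          case retry:
            end vs end  ✓
          case done:
            Y vs Y  ✓

YES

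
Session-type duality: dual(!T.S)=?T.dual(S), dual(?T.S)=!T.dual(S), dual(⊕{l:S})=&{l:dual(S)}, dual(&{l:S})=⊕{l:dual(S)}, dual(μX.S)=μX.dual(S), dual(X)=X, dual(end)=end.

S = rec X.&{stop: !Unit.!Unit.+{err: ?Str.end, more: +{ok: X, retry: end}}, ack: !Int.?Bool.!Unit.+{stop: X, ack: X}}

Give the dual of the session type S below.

rec X.+{stop: ?Unit.?Unit.&{err: !Str.end, more: &{ok: X, retry: end}}, ack: ?Int.!Bool.?Unit.&{stop: X, ack: X}}

rec X → rec X  (binder kept)
  &{stop,ack} → +{stop,ack}  (&→⊕)
    • stop:
      !Unit → ?Unit
        !Unit → ?Unit
          +{err,more} → &{err,more}  (select→offer)
            • err:
              ?Str → !Str
                dual(end) = end
            • more:
              +{ok,retry} → &{ok,retry}  (select→offer)
                • ok:
                  dual(X) = X
                • retry:
                  dual(end) = end
    • ack:
      !Int → ?Int
        ?Bool → !Bool
          !Unit → ?Unit
            +{stop,ack} → &{stop,ack}  (select→offer)
              • stop:
                dual(X) = X
              • ack:
                dual(X) = X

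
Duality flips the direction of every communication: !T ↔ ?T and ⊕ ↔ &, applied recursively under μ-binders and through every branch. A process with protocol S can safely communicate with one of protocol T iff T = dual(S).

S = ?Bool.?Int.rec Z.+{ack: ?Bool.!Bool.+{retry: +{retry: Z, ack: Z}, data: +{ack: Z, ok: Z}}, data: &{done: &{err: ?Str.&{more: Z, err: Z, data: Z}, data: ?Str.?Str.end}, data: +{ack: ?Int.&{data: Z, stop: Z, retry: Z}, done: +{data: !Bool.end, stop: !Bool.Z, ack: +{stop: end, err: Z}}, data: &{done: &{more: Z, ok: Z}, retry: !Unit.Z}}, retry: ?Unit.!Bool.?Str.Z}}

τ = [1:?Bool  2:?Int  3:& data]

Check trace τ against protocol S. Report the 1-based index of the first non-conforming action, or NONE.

3

@1 ?Bool  match  cont: ?Int.rec Z.…
@2 ?Int  match  cont: rec Z.…
@3 got & data, protocol expects + ack or + data  ✗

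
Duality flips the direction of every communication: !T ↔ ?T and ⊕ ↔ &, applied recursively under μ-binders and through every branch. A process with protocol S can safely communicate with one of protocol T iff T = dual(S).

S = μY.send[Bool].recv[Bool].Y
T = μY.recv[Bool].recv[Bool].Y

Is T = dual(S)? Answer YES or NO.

μY | μY  ✓ (binder kept)
  send[Bool] | recv[Bool]  ✓
    recv[Bool] | recv[Bool]  ✗ same direction on both sides — not dual

NO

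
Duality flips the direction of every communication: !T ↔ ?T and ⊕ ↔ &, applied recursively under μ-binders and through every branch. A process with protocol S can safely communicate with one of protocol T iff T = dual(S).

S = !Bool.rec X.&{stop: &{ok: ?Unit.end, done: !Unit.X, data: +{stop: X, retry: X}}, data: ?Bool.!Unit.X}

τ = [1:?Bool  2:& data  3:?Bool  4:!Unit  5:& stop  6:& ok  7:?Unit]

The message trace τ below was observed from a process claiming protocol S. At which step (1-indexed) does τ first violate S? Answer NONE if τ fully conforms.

1

@1 got ?Bool, protocol expects !Bool  ✗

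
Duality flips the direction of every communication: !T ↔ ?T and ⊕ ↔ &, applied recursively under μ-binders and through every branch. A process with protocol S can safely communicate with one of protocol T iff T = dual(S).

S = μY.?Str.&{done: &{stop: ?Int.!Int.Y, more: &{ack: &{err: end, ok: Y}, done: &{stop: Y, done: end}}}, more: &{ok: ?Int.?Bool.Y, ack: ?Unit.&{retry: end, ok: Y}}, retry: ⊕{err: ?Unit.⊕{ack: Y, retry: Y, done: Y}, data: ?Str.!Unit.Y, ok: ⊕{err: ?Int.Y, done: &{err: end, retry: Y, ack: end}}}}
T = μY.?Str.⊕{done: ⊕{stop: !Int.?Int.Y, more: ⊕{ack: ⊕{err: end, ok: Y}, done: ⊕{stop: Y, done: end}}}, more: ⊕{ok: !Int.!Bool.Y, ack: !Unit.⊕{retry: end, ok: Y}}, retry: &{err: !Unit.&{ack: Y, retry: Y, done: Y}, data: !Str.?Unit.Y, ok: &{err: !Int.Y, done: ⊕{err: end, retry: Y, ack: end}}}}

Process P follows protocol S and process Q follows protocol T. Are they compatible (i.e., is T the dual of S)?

μY ‖ μY  ok (rec unchanged)
  ?Str ‖ ?Str  ✗ same direction on both sides — not dual

NO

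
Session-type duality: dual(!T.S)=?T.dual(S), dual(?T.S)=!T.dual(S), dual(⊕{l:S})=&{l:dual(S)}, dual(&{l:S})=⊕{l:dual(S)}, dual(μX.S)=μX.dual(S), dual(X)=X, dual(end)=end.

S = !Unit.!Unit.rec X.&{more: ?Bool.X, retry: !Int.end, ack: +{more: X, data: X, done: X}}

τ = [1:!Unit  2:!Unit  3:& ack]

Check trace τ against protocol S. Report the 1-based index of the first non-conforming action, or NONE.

[1] !Unit  ✓  now at !Unit.rec X.…
[2] !Unit  ✓  now at rec X.…
[3] & ack  ✓  now at +{more: rec X.…, data: rec X.…, done: rec X.…}
trace exhausted — no violation

NONE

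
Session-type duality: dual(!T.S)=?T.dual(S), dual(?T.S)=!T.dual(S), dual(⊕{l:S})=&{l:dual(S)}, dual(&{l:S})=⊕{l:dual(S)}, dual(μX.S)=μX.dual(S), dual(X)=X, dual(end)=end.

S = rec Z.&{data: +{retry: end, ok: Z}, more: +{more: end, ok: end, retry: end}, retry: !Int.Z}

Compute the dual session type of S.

rec Z = rec Z  (μ self-dual)
  &{data,more,retry} = +{data,more,retry}  (offer→select)
    case data:
      +{retry,ok} = &{retry,ok}  (select→offer)
        case retry:
          end self-dual
        case ok:
          Z self-dual
    case more:
      +{more,ok,retry} = &{more,ok,retry}  (select→offer)
        case more:
          end self-dual
        case ok:
          end self-dual
        case retry:
          end self-dual
    case retry:
      !Int = ?Int
        Z self-dual

rec Z.+{data: &{retry: end, ok: Z}, more: &{more: end, ok: end, retry: end}, retry: ?Int.Z}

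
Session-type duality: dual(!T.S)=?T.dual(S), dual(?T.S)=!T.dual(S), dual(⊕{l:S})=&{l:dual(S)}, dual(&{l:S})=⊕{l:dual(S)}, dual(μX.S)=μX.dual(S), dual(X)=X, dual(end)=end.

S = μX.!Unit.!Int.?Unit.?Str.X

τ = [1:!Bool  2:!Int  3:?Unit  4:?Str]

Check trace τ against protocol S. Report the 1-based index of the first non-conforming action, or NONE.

1

@1 got !Bool, protocol expects !Unit  ✗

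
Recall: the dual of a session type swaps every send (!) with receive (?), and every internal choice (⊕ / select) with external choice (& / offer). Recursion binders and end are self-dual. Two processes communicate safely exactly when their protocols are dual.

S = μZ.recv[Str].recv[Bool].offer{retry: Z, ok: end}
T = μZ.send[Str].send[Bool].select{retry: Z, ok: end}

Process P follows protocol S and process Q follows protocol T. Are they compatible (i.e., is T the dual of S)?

YES

μZ | μZ  ✓ (μ self-dual)
  recv[Str] | send[Str]  ✓
    recv[Bool] | send[Bool]  ✓
      offer{retry,ok} | select{retry,ok}  ✓ labels match
        • retry:
          Z | Z  ✓
        • ok:
          end | end  ✓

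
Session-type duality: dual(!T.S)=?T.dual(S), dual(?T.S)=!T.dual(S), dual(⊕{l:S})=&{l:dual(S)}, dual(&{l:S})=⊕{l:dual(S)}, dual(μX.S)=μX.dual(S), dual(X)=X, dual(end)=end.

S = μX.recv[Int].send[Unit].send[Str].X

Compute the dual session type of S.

μX ↦ μX  (rec unchanged)
  recv[Int] ↦ send[Int]
    send[Unit] ↦ recv[Unit]
      send[Str] ↦ recv[Str]
        X ↦ X

μX.send[Int].recv[Unit].recv[Str].X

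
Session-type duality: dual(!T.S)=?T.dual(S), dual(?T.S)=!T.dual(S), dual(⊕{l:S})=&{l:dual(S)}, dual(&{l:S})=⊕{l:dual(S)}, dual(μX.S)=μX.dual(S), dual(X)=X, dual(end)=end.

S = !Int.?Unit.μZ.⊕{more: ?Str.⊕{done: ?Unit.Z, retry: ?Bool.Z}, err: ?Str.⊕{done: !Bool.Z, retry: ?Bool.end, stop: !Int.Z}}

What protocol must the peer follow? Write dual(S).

!Int → ?Int
  ?Unit → !Unit
    μZ → μZ  (rec unchanged)
      ⊕{more,err} → &{more,err}  (select→offer)
        case more:
          ?Str → !Str
            ⊕{done,retry} → &{done,retry}  (select→offer)
              case done:
                ?Unit → !Unit
                  Z self-dual
              case retry:
                ?Bool → !Bool
                  Z self-dual
        case err:
          ?Str → !Str
            ⊕{done,retry,stop} → &{done,retry,stop}  (select→offer)
              case done:
                !Bool → ?Bool
                  Z self-dual
              case retry:
                ?Bool → !Bool
                  end self-dual
              case stop:
                !Int → ?Int
                  Z self-dual

?Int.!Unit.μZ.&{more: !Str.&{done: !Unit.Z, retry: !Bool.Z}, err: !Str.&{done: ?Bool.Z, retry: !Bool.end, stop: ?Int.Z}}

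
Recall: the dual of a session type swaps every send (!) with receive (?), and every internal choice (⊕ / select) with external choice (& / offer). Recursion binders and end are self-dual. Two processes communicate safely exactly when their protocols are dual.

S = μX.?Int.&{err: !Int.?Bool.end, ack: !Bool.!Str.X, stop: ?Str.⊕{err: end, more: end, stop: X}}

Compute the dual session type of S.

μX.!Int.⊕{err: ?Int.!Bool.end, ack: ?Bool.?Str.X, stop: !Str.&{err: end, more: end, stop: X}}

μX → μX  (binder kept)
  ?Int → !Int
    &{err,ack,stop} → ⊕{err,ack,stop}  (external→internal)
      [err]
        !Int → ?Int
          ?Bool → !Bool
            end ↦ end
      [ack]
        !Bool → ?Bool
          !Str → ?Str
            X ↦ X
      [stop]
        ?Str → !Str
          ⊕{err,more,stop} → &{err,more,stop}  (⊕→&)
            [err]
              end ↦ end
            [more]
              end ↦ end
            [stop]
              X ↦ X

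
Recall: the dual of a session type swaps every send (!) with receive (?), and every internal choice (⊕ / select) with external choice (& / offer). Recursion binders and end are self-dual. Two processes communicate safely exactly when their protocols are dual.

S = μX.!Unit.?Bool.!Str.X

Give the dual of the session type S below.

μX.?Unit.!Bool.?Str.X

μX = μX  (rec unchanged)
  !Unit = ?Unit
    ?Bool = !Bool
      !Str = ?Str
        X ↦ X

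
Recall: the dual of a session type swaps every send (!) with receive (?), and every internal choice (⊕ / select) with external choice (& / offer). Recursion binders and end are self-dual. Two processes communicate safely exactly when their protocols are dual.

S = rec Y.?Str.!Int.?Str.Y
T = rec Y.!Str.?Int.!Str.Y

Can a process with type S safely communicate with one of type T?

YES

rec Y vs rec Y  ✓ (rec unchanged)
  ?Str vs !Str  ✓
    !Int vs ?Int  ✓
      ?Str vs !Str  ✓
        Y vs Y  ✓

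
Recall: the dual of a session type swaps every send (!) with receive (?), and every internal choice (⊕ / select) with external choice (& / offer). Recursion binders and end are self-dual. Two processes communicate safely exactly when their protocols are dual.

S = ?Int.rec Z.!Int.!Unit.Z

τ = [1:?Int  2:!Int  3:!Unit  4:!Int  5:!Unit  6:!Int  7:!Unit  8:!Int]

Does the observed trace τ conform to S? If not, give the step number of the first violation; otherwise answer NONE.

step 1: ?Int  match  cont: rec Z.…
step 2: !Int  match  cont: !Unit.rec Z.…
step 3: !Unit  match  cont: rec Z.…
step 4: !Int  match  cont: !Unit.rec Z.…
step 5: !Unit  match  cont: rec Z.…
step 6: !Int  match  cont: !Unit.rec Z.…
step 7: !Unit  match  cont: rec Z.…
step 8: !Int  match  cont: !Unit.rec Z.…
trace exhausted — no violation

NONE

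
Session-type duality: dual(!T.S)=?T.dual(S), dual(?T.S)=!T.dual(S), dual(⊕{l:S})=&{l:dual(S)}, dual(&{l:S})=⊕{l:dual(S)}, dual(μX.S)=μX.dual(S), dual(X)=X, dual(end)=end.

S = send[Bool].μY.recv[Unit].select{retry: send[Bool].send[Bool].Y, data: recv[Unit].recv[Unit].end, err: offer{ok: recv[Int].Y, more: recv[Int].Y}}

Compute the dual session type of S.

send[Bool] → recv[Bool]
  μY → μY  (binder kept)
    recv[Unit] → send[Unit]
      select{retry,data,err} → offer{retry,data,err}  (⊕→&)
        case retry:
          send[Bool] → recv[Bool]
            send[Bool] → recv[Bool]
              Y self-dual
        case data:
          recv[Unit] → send[Unit]
            recv[Unit] → send[Unit]
              end self-dual
        case err:
          offer{ok,more} → select{ok,more}  (offer→select)
            case ok:
              recv[Int] → send[Int]
                Y self-dual
            case more:
              recv[Int] → send[Int]
                Y self-dual

recv[Bool].μY.send[Unit].offer{retry: recv[Bool].recv[Bool].Y, data: send[Unit].send[Unit].end, err: select{ok: send[Int].Y, more: send[Int].Y}}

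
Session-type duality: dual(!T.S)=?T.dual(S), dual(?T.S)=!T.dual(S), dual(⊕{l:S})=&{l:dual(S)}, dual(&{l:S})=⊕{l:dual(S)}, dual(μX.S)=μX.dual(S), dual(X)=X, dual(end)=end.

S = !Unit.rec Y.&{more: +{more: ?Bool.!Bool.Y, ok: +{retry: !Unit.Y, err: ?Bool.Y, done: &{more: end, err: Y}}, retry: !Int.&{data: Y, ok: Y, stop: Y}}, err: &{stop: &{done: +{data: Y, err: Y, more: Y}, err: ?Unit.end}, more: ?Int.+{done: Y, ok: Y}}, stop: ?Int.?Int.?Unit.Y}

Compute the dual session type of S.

?Unit.rec Y.+{more: &{more: !Bool.?Bool.Y, ok: &{retry: ?Unit.Y, err: !Bool.Y, done: +{more: end, err: Y}}, retry: ?Int.+{data: Y, ok: Y, stop: Y}}, err: +{stop: +{done: &{data: Y, err: Y, more: Y}, err: !Unit.end}, more: !Int.&{done: Y, ok: Y}}, stop: !Int.!Int.!Unit.Y}

!Unit = ?Unit
  rec Y = rec Y  (μ self-dual)
    &{more,err,stop} = +{more,err,stop}  (external→internal)
      • more:
        +{more,ok,retry} = &{more,ok,retry}  (⊕→&)
          • more:
            ?Bool = !Bool
              !Bool = ?Bool
                Y self-dual
          • ok:
            +{retry,err,done} = &{retry,err,done}  (⊕→&)
              • retry:
                !Unit = ?Unit
                  Y self-dual
              • err:
                ?Bool = !Bool
                  Y self-dual
              • done:
                &{more,err} = +{more,err}  (external→internal)
                  • more:
                    end self-dual
                  • err:
                    Y self-dual
          • retry:
            !Int = ?Int
              &{data,ok,stop} = +{data,ok,stop}  (external→internal)
                • data:
                  Y self-dual
                • ok:
                  Y self-dual
                • stop:
                  Y self-dual
      • err:
        &{stop,more} = +{stop,more}  (external→internal)
          • stop:
            &{done,err} = +{done,err}  (external→internal)
              • done:
                +{data,err,more} = &{data,err,more}  (⊕→&)
                  • data:
                    Y self-dual
                  • err:
                    Y self-dual
                  • more:
                    Y self-dual
              • err:
                ?Unit = !Unit
                  end self-dual
          • more:
            ?Int = !Int
              +{done,ok} = &{done,ok}  (⊕→&)
                • done:
                  Y self-dual
                • ok:
                  Y self-dual
      • stop:
        ?Int = !Int
          ?Int = !Int
            ?Unit = !Unit
              Y self-dual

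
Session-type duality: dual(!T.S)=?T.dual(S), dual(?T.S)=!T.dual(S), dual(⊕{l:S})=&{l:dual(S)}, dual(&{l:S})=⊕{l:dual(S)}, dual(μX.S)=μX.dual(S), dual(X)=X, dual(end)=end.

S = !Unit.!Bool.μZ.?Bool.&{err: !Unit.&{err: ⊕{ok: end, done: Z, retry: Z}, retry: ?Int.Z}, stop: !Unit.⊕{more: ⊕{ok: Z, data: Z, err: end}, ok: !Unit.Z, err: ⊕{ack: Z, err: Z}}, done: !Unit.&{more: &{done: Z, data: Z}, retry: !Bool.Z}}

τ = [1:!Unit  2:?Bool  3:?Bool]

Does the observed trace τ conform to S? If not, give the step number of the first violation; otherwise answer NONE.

2

[1] !Unit  ok  cont: !Bool.μZ.…
[2] got ?Bool, protocol expects !Bool  ✗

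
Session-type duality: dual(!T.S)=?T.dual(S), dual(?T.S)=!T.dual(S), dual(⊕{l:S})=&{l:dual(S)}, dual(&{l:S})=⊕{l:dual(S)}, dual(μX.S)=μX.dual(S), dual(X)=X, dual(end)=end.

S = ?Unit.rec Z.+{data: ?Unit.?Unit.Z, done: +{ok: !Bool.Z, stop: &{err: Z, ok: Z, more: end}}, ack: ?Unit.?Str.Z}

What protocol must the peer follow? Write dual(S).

!Unit.rec Z.&{data: !Unit.!Unit.Z, done: &{ok: ?Bool.Z, stop: +{err: Z, ok: Z, more: end}}, ack: !Unit.!Str.Z}

?Unit → !Unit
  rec Z → rec Z  (μ self-dual)
    +{data,done,ack} → &{data,done,ack}  (⊕→&)
      case data:
        ?Unit → !Unit
          ?Unit → !Unit
            Z self-dual
      case done:
        +{ok,stop} → &{ok,stop}  (⊕→&)
          case ok:
            !Bool → ?Bool
              Z self-dual
          case stop:
            &{err,ok,more} → +{err,ok,more}  (offer→select)
              case err:
                Z self-dual
              case ok:
                Z self-dual
              case more:
                end self-dual
      case ack:
        ?Unit → !Unit
          ?Str → !Str
            Z self-dual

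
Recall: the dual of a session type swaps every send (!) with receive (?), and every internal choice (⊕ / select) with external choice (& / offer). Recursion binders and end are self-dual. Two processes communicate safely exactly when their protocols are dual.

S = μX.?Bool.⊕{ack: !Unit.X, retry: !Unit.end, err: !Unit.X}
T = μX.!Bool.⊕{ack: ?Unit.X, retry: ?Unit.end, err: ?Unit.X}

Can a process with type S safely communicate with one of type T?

NO

μX | μX  match (binder kept)
  ?Bool | !Bool  match
    ⊕{ack,retry,err} | ⊕{ack,retry,err}  ✗ choice polarity not flipped — not dual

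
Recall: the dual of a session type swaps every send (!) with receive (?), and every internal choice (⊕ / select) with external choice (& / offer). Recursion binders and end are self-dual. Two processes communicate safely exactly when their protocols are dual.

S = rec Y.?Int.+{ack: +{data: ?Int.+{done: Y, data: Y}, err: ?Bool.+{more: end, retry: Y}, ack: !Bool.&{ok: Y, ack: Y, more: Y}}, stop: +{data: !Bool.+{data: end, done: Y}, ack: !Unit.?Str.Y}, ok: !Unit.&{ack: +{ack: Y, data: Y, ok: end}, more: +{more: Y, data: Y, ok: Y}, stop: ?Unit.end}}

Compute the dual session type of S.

rec Y.!Int.&{ack: &{data: !Int.&{done: Y, data: Y}, err: !Bool.&{more: end, retry: Y}, ack: ?Bool.+{ok: Y, ack: Y, more: Y}}, stop: &{data: ?Bool.&{data: end, done: Y}, ack: ?Unit.!Str.Y}, ok: ?Unit.+{ack: &{ack: Y, data: Y, ok: end}, more: &{more: Y, data: Y, ok: Y}, stop: !Unit.end}}

rec Y = rec Y  (rec unchanged)
  ?Int = !Int
    +{ack,stop,ok} = &{ack,stop,ok}  (⊕→&)
      case ack:
        +{data,err,ack} = &{data,err,ack}  (⊕→&)
          case data:
            ?Int = !Int
              +{done,data} = &{done,data}  (⊕→&)
                case done:
                  Y self-dual
                case data:
                  Y self-dual
          case err:
            ?Bool = !Bool
              +{more,retry} = &{more,retry}  (⊕→&)
                case more:
                  end self-dual
                case retry:
                  Y self-dual
          case ack:
            !Bool = ?Bool
              &{ok,ack,more} = +{ok,ack,more}  (offer→select)
                case ok:
                  Y self-dual
                case ack:
                  Y self-dual
                case more:
                  Y self-dual
      case stop:
        +{data,ack} = &{data,ack}  (⊕→&)
          case data:
            !Bool = ?Bool
              +{data,done} = &{data,done}  (⊕→&)
                case data:
                  end self-dual
                case done:
                  Y self-dual
          case ack:
            !Unit = ?Unit
              ?Str = !Str
                Y self-dual
      case ok:
        !Unit = ?Unit
          &{ack,more,stop} = +{ack,more,stop}  (offer→select)
            case ack:
              +{ack,data,ok} = &{ack,data,ok}  (⊕→&)
                case ack:
                  Y self-dual
                case data:
                  Y self-dual
                case ok:
                  end self-dual
            case more:
              +{more,data,ok} = &{more,data,ok}  (⊕→&)
                case more:
                  Y self-dual
                case data:
                  Y self-dual
                case ok:
                  Y self-dual
            case stop:
              ?Unit = !Unit
                end self-dual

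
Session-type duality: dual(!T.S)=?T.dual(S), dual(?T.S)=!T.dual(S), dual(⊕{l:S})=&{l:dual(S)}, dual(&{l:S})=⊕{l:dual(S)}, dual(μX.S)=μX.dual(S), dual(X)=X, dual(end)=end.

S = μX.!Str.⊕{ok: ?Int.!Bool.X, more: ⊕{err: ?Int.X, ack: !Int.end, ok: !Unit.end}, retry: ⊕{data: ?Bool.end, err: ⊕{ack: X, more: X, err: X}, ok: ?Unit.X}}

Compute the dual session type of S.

μX = μX  (μ self-dual)
  !Str = ?Str
    ⊕{ok,more,retry} = &{ok,more,retry}  (⊕→&)
      [ok]
        ?Int = !Int
          !Bool = ?Bool
            dual(X) = X
      [more]
        ⊕{err,ack,ok} = &{err,ack,ok}  (⊕→&)
          [err]
            ?Int = !Int
              dual(X) = X
          [ack]
            !Int = ?Int
              dual(end) = end
          [ok]
            !Unit = ?Unit
              dual(end) = end
      [retry]
        ⊕{data,err,ok} = &{data,err,ok}  (⊕→&)
          [data]
            ?Bool = !Bool
              dual(end) = end
          [err]
            ⊕{ack,more,err} = &{ack,more,err}  (⊕→&)
              [ack]
                dual(X) = X
              [more]
                dual(X) = X
              [err]
                dual(X) = X
          [ok]
            ?Unit = !Unit
              dual(X) = X

μX.?Str.&{ok: !Int.?Bool.X, more: &{err: !Int.X, ack: ?Int.end, ok: ?Unit.end}, retry: &{data: !Bool.end, err: &{ack: X, more: X, err: X}, ok: !Unit.X}}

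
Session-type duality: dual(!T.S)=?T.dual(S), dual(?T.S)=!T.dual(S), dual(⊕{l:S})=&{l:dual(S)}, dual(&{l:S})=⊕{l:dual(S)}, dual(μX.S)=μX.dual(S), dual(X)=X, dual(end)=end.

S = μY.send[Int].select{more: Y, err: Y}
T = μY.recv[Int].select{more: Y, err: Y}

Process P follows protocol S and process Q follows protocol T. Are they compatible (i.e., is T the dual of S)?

NO

μY ‖ μY  match (binder kept)
  send[Int] ‖ recv[Int]  match
    select{more,err} ‖ select{more,err}  ✗ choice polarity not flipped — not dual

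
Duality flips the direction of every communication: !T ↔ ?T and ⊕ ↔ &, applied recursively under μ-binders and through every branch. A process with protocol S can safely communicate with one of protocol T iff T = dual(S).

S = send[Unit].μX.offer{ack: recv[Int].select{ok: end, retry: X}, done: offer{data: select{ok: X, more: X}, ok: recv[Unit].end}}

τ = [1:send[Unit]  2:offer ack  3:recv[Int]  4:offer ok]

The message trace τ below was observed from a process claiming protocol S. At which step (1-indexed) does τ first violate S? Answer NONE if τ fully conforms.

4

@1 send[Unit]  ✓  residual = μX.…
@2 offer ack  ✓  residual = recv[Int].select{ok: end, retry: μX.…}
@3 recv[Int]  ✓  residual = select{ok: end, retry: μX.…}
@4 got offer ok, protocol expects select ok or select retry  ✗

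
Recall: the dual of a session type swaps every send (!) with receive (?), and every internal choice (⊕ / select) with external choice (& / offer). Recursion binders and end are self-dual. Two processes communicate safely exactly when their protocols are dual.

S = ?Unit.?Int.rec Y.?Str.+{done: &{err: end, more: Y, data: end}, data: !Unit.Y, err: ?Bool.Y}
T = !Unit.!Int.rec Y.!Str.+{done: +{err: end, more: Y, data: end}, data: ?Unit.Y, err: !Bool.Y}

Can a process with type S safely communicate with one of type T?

?Unit vs !Unit  match
  ?Int vs !Int  match
    rec Y vs rec Y  match (μ self-dual)
      ?Str vs !Str  match
        +{done,data,err} vs +{done,data,err}  ✗ choice polarity not flipped — not dual

NO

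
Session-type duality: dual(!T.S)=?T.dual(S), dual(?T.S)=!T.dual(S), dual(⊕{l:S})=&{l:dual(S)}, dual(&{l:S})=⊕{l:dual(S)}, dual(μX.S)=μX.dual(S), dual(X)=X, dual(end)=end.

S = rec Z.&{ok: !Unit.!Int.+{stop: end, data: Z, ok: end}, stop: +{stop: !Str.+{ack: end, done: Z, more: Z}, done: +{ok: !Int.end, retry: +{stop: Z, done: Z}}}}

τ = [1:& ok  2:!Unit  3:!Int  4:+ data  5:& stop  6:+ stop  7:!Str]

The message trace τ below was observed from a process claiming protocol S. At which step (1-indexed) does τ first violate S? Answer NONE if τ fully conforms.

[1] & ok  ✓  cont: !Unit.!Int.+{stop: end, data: rec Z.…, ok: end}
[2] !Unit  ✓  cont: !Int.+{stop: end, data: rec Z.…, ok: end}
[3] !Int  ✓  cont: +{stop: end, data: rec Z.…, ok: end}
[4] + data  ✓  cont: rec Z.…
[5] & stop  ✓  cont: +{stop: !Str.+{ack: end, done: rec Z.…, more: rec Z.…}, done: +{ok: !Int.end, retry: +{stop: rec Z.…, done: rec Z.…}}}
[6] + stop  ✓  cont: !Str.+{ack: end, done: rec Z.…, more: rec Z.…}
[7] !Str  ✓  cont: +{ack: end, done: rec Z.…, more: rec Z.…}
all 7 steps conform

NONE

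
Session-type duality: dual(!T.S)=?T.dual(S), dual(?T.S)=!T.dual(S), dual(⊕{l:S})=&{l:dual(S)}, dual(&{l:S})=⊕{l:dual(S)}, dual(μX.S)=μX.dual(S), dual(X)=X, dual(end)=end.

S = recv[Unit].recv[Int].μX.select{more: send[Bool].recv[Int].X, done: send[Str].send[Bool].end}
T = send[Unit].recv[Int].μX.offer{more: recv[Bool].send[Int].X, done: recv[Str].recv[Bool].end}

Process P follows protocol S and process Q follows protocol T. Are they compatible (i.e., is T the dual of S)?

NO

recv[Unit] vs send[Unit]  ok
  recv[Int] vs recv[Int]  ✗ same direction on both sides — not dual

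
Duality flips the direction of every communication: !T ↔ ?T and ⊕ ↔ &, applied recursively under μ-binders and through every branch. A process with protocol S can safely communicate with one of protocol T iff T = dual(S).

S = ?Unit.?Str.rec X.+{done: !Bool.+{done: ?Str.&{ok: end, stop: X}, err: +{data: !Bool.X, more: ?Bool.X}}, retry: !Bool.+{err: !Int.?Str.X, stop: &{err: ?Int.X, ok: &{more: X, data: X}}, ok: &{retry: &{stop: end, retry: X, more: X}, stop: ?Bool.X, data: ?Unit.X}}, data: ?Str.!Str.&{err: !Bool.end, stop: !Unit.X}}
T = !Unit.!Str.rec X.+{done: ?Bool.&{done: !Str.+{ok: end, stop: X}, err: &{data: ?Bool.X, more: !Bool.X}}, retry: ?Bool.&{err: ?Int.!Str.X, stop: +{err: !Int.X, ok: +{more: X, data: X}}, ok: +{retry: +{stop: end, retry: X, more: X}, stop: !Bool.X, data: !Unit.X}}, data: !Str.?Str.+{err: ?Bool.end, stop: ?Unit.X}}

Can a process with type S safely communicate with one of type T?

NO

?Unit ‖ !Unit  ✓
  ?Str ‖ !Str  ✓
    rec X ‖ rec X  ✓ (binder kept)
      +{done,retry,data} ‖ +{done,retry,data}  ✗ choice polarity not flipped — not dual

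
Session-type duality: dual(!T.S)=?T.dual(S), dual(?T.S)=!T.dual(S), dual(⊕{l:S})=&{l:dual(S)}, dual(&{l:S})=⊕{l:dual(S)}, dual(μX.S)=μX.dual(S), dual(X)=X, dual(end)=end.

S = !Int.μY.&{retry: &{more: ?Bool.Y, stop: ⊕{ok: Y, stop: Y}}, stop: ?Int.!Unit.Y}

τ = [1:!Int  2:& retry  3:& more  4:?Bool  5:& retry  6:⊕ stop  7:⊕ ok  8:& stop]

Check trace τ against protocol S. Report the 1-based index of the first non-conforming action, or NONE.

@1 !Int  match  residual = μY.…
@2 & retry  match  residual = &{more: ?Bool.μY.…, stop: ⊕{ok: μY.…, stop: μY.…}}
@3 & more  match  residual = ?Bool.μY.…
@4 ?Bool  match  residual = μY.…
@5 & retry  match  residual = &{more: ?Bool.μY.…, stop: ⊕{ok: μY.…, stop: μY.…}}
@6 got ⊕ stop, protocol expects & more or & stop  ✗

6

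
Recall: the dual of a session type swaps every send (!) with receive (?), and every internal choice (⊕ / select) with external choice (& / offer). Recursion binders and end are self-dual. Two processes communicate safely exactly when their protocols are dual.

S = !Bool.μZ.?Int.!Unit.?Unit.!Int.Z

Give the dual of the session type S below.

?Bool.μZ.!Int.?Unit.!Unit.?Int.Z

!Bool ↦ ?Bool
  μZ ↦ μZ  (binder kept)
    ?Int ↦ !Int
      !Unit ↦ ?Unit
        ?Unit ↦ !Unit
          !Int ↦ ?Int
            Z ↦ Z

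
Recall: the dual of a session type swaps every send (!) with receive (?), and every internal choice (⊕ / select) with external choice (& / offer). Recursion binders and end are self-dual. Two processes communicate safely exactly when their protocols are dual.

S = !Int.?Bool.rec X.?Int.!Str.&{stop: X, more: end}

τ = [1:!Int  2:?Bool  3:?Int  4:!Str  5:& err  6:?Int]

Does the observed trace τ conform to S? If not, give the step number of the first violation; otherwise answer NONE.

@1 !Int  ok  state: ?Bool.rec X.…
@2 ?Bool  ok  state: rec X.…
@3 ?Int  ok  state: !Str.&{stop: rec X.…, more: end}
@4 !Str  ok  state: &{stop: rec X.…, more: end}
@5 got & err, protocol expects & stop or & more  ✗

5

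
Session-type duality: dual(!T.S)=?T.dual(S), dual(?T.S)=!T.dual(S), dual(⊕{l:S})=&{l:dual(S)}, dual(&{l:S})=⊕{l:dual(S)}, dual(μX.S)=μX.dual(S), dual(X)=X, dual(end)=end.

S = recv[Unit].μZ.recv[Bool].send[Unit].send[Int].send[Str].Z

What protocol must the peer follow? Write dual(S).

send[Unit].μZ.send[Bool].recv[Unit].recv[Int].recv[Str].Z

recv[Unit] → send[Unit]
  μZ → μZ  (rec unchanged)
    recv[Bool] → send[Bool]
      send[Unit] → recv[Unit]
        send[Int] → recv[Int]
          send[Str] → recv[Str]
            dual(Z) = Z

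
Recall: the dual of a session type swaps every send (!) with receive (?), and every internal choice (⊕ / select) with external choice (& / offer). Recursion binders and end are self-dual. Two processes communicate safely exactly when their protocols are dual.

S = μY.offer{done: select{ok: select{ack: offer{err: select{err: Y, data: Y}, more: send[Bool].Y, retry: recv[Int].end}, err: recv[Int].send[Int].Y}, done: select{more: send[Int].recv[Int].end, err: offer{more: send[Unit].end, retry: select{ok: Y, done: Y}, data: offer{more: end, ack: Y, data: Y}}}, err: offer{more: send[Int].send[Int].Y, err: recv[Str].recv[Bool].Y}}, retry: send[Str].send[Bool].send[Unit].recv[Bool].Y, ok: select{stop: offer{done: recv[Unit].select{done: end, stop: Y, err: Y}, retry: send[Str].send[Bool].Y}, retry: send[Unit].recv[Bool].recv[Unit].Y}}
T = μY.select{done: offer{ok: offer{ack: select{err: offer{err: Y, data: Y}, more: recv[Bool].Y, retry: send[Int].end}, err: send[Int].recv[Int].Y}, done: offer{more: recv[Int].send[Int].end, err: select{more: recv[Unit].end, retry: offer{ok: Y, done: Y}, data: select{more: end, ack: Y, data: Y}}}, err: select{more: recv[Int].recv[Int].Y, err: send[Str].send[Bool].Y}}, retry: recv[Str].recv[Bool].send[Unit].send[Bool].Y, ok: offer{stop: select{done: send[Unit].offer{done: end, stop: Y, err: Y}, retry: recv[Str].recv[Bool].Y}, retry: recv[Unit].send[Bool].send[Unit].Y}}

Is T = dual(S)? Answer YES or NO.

NO

μY | μY  match (binder kept)
  offer{done,retry,ok} | select{done,retry,ok}  match labels match
    • done:
      select{ok,done,err} | offer{ok,done,err}  match labels match
        • ok:
          select{ack,err} | offer{ack,err}  match labels match
            • ack:
              offer{err,more,retry} | select{err,more,retry}  match labels match
                • err:
                  select{err,data} | offer{err,data}  match labels match
                    • err:
                      Y | Y  match
                    • data:
                      Y | Y  match
                • more:
                  send[Bool] | recv[Bool]  match
                    Y | Y  match
                • retry:
                  recv[Int] | send[Int]  match
                    end | end  match
            • err:
              recv[Int] | send[Int]  match
                send[Int] | recv[Int]  match
                  Y | Y  match
        • done:
          select{more,err} | offer{more,err}  match labels match
            • more:
              send[Int] | recv[Int]  match
                recv[Int] | send[Int]  match
                  end | end  match
            • err:
              offer{more,retry,data} | select{more,retry,data}  match labels match
                • more:
                  send[Unit] | recv[Unit]  match
                    end | end  match
                • retry:
                  select{ok,done} | offer{ok,done}  match labels match
                    • ok:
                      Y | Y  match
                    • done:
                      Y | Y  match
                • data:
                  offer{more,ack,data} | select{more,ack,data}  match labels match
                    • more:
                      end | end  match
                    • ack:
                      Y | Y  match
                    • data:
                      Y | Y  match
        • err:
          offer{more,err} | select{more,err}  match labels match
            • more:
              send[Int] | recv[Int]  match
                send[Int] | recv[Int]  match
                  Y | Y  match
            • err:
              recv[Str] | send[Str]  match
                recv[Bool] | send[Bool]  match
                  Y | Y  match
    • retry:
      send[Str] | recv[Str]  match
        send[Bool] | recv[Bool]  match
          send[Unit] | send[Unit]  ✗ same direction on both sides — not dual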